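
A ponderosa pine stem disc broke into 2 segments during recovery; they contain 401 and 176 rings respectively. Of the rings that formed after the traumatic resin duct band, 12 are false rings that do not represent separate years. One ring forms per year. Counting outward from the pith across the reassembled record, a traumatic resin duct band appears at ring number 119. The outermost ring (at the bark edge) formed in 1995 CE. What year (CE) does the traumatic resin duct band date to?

1549 CE

Total rings = 401 + 176 = 577.
The traumatic resin duct band sits at ring 119 from the pith, so 577 − 119 = 458 rings formed after it.
Removing the 12 false rings leaves 458 − 12 = 446 true rings beyond the traumatic resin duct band.
Counting back 446 years from 1995 CE places the traumatic resin duct band in 1995 − 446 = 1549 CE.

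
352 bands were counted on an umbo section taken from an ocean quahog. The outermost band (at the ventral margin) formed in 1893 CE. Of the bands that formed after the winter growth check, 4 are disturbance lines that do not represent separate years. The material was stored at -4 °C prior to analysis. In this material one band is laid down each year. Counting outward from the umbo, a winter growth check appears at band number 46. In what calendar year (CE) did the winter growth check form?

1591 CE

The winter growth check sits at band 46 from the umbo, so 352 − 46 = 306 bands formed after it.
Excluding 4 false bands: 306 − 4 = 302.
1893 − 302 = 1591 CE.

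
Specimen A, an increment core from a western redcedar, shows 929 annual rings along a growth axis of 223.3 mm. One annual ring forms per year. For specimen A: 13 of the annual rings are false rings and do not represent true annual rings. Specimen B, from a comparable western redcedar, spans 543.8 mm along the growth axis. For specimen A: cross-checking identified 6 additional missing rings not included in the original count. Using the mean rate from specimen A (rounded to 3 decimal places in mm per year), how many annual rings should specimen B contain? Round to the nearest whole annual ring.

2247 annual rings

Specimen A: adjusted count: 929 − 13 + 6 = 922 annual rings.
A: 223.3 mm over 922 years gives 223.3 / 922 ≈ 0.242 mm/year.
For B, 543.8 / 0.242 = 2247.11 years ≈ 2247 annual rings.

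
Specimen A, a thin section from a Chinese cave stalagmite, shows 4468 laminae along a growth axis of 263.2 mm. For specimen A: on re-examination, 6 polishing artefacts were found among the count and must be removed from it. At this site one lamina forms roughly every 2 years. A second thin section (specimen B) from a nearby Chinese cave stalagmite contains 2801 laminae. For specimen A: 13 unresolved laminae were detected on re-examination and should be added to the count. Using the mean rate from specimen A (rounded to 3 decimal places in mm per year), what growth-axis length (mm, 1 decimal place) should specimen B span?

162.5 mm

Specimen A: after corrections the count is 4468 − 6 + 13 = 4475 laminae.
Specimen A: 4475 laminae at 2 years each span 4475 × 2 = 8950 years.
A: 263.2 mm over 8950 years gives 263.2 / 8950 ≈ 0.029 mm/year.
Specimen B: 2801 laminae at 2 years each span 2801 × 2 = 5602 years. For B, 0.029 mm/year × 5602 years = 162.5 mm.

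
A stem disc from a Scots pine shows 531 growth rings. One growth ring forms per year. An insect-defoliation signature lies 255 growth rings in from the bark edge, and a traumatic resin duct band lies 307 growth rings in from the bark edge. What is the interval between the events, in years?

52 yr

The two markers are separated by 307 − 255 = 52 growth rings.
At one growth ring per year, 52 years elapsed between them.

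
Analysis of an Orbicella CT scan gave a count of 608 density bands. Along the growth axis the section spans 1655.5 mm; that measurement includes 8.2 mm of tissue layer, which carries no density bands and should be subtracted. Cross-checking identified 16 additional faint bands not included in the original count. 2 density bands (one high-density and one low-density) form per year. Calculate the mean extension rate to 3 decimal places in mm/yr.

5.280 mm/yr

After corrections the count is 608 + 16 = 624 density bands.
Dividing by 2 density bands per year: 624 / 2 = 312 years.
Removing the 8.2 mm offcut leaves 1655.5 − 8.2 = 1647.3 mm.
Mean rate = 1647.3 mm / 312 years ≈ 5.280 mm/yr.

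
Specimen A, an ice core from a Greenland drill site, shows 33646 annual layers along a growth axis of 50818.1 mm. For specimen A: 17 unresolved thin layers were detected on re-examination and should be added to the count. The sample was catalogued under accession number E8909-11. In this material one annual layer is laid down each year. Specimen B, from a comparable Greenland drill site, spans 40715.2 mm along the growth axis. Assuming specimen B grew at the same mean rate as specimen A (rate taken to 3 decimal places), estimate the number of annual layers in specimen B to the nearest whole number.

Specimen A: correcting the raw count gives 33646 + 17 = 33663 true annual layers.
A: Mean rate = 50818.1 mm / 33663 years ≈ 1.510 mm/year.
Specimen B: 40715.2 mm / 1.510 mm per year = 26963.71 years ≈ 26964 annual layers.

26964 annual layers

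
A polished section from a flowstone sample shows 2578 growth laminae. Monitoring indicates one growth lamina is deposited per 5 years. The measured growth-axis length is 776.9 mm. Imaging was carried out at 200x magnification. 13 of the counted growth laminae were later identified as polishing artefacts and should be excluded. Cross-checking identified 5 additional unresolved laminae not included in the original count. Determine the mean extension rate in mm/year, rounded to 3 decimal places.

0.060 mm/year

True growth lamina count = 2578 − 13 + 5 = 2570.
2570 growth laminae at 5 years each span 2570 × 5 = 12850 years.
776.9 mm over 12850 years gives 776.9 / 12850 ≈ 0.060 mm/year.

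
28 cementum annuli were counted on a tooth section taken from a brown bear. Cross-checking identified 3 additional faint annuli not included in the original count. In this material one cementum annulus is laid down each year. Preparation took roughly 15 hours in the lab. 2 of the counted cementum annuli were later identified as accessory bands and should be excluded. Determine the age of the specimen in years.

True cementum annulus count = 28 − 2 + 3 = 29.
At one cementum annulus per year, that is 29 years.

29 years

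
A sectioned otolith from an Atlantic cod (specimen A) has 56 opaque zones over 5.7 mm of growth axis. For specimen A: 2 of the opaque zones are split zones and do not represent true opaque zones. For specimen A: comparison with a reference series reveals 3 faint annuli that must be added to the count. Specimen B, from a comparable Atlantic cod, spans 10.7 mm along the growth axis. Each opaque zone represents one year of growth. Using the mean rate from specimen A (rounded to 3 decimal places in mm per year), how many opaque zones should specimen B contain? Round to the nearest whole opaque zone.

Specimen A: true opaque zone count = 56 − 2 + 3 = 57.
A: Mean rate = 5.7 mm / 57 years ≈ 0.100 mm/yr.
For B, 10.7 / 0.100 = 107.00 years ≈ 107 opaque zones.

107 opaque zones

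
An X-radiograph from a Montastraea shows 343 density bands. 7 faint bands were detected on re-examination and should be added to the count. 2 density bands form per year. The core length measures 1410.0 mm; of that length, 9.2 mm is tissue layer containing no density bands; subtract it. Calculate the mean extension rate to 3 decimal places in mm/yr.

True density band count = 343 + 7 = 350.
With 2 density bands per year, 350 / 2 = 175 years.
Removing the 9.2 mm offcut leaves 1410.0 − 9.2 = 1400.8 mm.
1400.8 mm over 175 years gives 1400.8 / 175 ≈ 8.005 mm/yr.

8.005 mm/yr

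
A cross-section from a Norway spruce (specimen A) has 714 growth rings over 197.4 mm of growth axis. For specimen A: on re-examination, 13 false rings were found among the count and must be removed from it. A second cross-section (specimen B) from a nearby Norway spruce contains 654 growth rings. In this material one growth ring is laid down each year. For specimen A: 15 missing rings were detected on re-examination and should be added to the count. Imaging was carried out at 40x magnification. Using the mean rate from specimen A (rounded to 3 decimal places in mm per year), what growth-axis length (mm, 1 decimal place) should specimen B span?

180.5 mm

Specimen A: after corrections the count is 714 − 13 + 15 = 716 growth rings.
A: Extension rate ≈ 197.4 / 716 = 0.276 mm/year.
B's length ≈ 0.276 × 654 = 180.5 mm.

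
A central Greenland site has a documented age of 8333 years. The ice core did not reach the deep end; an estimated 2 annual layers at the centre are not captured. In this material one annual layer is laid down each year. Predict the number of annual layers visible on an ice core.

At one annual layer per year, 8333 years correspond to 8333 annual layers.
Less the 2 uncaptured annual layers: 8333 − 2 = 8331.

8331 annual layers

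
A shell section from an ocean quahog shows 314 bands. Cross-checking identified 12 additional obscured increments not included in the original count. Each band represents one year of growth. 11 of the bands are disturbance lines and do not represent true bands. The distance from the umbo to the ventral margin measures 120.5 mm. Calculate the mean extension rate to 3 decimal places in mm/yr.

Adjusted count: 314 − 11 + 12 = 315 bands.
Extension rate ≈ 120.5 / 315 = 0.383 mm/yr.

0.383 mm/yr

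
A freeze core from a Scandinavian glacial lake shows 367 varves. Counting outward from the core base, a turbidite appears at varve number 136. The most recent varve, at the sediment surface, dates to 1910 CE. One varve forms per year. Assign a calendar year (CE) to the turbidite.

367 − 136 = 231 varves lie beyond the turbidite toward the sediment surface.
1910 − 231 = 1679 CE.

1679 CE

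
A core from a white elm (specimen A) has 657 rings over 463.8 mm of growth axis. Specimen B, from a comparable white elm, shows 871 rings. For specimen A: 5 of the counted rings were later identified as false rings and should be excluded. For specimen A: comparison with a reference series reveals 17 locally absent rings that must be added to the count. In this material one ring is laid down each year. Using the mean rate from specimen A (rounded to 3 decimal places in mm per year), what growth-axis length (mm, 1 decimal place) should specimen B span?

603.6 mm

Specimen A: true ring count = 657 − 5 + 17 = 669.
A: Mean rate = 463.8 mm / 669 years ≈ 0.693 mm per year.
B's length ≈ 0.693 × 871 = 603.6 mm.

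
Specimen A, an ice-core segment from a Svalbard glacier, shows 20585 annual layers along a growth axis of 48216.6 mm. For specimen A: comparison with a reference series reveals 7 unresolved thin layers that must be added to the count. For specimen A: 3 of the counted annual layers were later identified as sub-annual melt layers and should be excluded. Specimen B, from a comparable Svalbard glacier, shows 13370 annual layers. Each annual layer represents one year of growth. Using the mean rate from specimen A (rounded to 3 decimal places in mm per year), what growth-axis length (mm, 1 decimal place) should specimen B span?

Specimen A: after corrections the count is 20585 − 3 + 7 = 20589 annual layers.
A: 48216.6 mm over 20589 years gives 48216.6 / 20589 ≈ 2.342 mm/year.
For B, 2.342 mm/year × 13370 years = 31312.5 mm.

31312.5 mm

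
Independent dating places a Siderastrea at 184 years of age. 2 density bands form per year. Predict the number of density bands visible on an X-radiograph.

Expected density bands: 184 × 2 = 368.
So 368 density bands should be present.

368 density bands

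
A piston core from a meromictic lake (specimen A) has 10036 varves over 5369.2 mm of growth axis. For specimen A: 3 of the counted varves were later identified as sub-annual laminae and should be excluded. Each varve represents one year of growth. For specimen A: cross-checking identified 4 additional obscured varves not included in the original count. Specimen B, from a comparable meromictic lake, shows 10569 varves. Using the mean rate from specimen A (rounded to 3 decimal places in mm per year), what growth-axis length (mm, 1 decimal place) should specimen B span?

5654.4 mm

Specimen A: correcting the raw count gives 10036 − 3 + 4 = 10037 true varves.
A: Mean rate = 5369.2 mm / 10037 years ≈ 0.535 mm/yr.
B's length ≈ 0.535 × 10569 = 5654.4 mm.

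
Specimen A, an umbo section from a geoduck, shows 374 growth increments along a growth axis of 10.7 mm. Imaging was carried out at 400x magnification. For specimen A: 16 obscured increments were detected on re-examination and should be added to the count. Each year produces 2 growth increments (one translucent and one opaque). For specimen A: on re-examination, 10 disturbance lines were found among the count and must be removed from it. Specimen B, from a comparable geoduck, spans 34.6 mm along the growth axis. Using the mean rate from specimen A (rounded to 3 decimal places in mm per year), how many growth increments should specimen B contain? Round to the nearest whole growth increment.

1236 growth increments

Specimen A: correcting the raw count gives 374 − 10 + 16 = 380 true growth increments.
Specimen A: dividing by 2 growth increments per year: 380 / 2 = 190 years.
A: Mean rate = 10.7 mm / 190 years ≈ 0.056 mm/year.
For B, 34.6 / 0.056 = 617.86 years; at 2 growth increments per year that is 617.86 × 2 ≈ 1236 growth increments.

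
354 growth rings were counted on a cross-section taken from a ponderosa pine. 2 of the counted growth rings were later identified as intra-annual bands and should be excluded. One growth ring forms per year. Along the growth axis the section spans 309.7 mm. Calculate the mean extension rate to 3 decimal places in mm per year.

After corrections the count is 354 − 2 = 352 growth rings.
Extension rate ≈ 309.7 / 352 = 0.880 mm per year.

0.880 mm per year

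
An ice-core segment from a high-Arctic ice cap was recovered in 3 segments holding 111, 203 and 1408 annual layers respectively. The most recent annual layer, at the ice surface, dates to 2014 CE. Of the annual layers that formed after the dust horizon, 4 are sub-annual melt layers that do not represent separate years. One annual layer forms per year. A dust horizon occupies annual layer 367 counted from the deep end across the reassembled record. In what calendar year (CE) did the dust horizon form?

663 CE

Total annual layers = 111 + 203 + 1408 = 1722.
Between annual layer 367 and the ice surface there are 1722 − 367 = 1355 annual layers.
Excluding 4 false annual layers: 1355 − 4 = 1351.
2014 − 1351 = 663 CE.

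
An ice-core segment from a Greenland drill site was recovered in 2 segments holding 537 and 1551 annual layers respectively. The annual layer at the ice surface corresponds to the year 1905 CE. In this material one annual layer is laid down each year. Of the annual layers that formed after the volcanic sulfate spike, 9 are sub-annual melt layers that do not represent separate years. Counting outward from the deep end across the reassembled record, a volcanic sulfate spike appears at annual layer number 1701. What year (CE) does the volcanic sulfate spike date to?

1527 CE

Total annual layers = 537 + 1551 = 2088.
2088 − 1701 = 387 annual layers lie beyond the volcanic sulfate spike toward the ice surface.
Excluding 9 false annual layers: 387 − 9 = 378.
The annual layer at the ice surface is 1905 CE, so the volcanic sulfate spike dates to 1905 − 378 = 1527 CE.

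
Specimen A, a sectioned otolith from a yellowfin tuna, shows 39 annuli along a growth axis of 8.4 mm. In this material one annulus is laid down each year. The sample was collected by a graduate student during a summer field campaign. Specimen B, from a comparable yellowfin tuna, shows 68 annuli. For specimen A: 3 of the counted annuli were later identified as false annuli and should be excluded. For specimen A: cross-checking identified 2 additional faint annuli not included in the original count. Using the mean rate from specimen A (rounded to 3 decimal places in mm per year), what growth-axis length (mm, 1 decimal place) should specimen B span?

Specimen A: adjusted count: 39 − 3 + 2 = 38 annuli.
A: Mean rate = 8.4 mm / 38 years ≈ 0.221 mm/year.
B's length ≈ 0.221 × 68 = 15.0 mm.

15.0 mm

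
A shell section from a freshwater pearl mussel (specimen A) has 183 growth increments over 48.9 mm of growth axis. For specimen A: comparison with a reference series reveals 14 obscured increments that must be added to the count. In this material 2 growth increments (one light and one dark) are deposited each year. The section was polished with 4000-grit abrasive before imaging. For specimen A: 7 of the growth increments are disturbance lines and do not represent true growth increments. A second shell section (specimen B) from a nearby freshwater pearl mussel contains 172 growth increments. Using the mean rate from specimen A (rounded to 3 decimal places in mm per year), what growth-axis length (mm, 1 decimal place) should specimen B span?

44.3 mm

Specimen A: true growth increment count = 183 − 7 + 14 = 190.
Specimen A: dividing by 2 growth increments per year: 190 / 2 = 95 years.
A: 48.9 mm over 95 years gives 48.9 / 95 ≈ 0.515 mm/year.
Specimen B: with 2 growth increments per year, 172 / 2 = 86 years. Length of B = 0.515 × 86 = 44.3 mm.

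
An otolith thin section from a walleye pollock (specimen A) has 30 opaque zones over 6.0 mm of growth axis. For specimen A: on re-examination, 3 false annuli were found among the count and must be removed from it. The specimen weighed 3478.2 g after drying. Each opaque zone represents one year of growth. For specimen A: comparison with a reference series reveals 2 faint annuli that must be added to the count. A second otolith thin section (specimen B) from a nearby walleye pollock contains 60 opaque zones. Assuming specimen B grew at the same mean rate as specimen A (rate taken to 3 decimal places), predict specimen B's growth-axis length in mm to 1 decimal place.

12.4 mm

Specimen A: after corrections the count is 30 − 3 + 2 = 29 opaque zones.
A: 6.0 mm over 29 years gives 6.0 / 29 ≈ 0.207 mm per year.
For B, 0.207 mm/year × 60 years = 12.4 mm.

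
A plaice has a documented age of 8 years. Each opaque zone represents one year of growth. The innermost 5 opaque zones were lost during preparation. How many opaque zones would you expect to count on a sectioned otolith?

At one opaque zone per year, 8 years correspond to 8 opaque zones.
8 − 5 missed = 3 opaque zones expected in the prepared section.

3 opaque zones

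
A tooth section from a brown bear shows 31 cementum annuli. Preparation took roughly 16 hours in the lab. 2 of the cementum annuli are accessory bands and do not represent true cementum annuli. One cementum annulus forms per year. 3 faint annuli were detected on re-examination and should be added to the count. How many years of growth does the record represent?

Adjusted count: 31 − 2 + 3 = 32 cementum annuli.
One cementum annulus per year makes the duration 32 years.

32 yr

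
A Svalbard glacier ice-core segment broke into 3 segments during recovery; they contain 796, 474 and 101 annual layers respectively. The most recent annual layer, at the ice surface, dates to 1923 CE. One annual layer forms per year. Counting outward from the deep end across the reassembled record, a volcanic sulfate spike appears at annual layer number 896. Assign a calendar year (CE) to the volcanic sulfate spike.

Total annual layers = 796 + 474 + 101 = 1371.
The volcanic sulfate spike sits at annual layer 896 from the deep end, so 1371 − 896 = 475 annual layers formed after it.
Counting back 475 years from 1923 CE places the volcanic sulfate spike in 1923 − 475 = 1448 CE.

1448 CE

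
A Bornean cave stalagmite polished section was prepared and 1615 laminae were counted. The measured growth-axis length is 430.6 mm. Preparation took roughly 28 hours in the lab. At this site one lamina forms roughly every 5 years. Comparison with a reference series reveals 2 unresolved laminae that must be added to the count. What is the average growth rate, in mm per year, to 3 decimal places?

0.053 mm per year

Adjusted count: 1615 + 2 = 1617 laminae.
At 5 years per lamina, 1617 × 5 = 8085 years.
Mean rate = 430.6 mm / 8085 years ≈ 0.053 mm per year.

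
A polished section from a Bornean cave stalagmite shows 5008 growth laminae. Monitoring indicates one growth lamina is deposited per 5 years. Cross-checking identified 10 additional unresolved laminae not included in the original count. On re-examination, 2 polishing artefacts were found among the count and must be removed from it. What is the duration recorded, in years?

True growth lamina count = 5008 − 2 + 10 = 5016.
Multiplying by 5 years per growth lamina: 5016 × 5 = 25080 years.

25080 years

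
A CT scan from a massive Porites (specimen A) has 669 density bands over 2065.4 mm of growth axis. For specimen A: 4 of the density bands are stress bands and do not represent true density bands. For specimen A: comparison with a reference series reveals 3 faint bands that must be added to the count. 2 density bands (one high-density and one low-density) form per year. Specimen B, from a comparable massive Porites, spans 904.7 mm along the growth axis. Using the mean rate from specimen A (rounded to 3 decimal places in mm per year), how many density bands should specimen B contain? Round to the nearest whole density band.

293 density bands

Specimen A: correcting the raw count gives 669 − 4 + 3 = 668 true density bands.
Specimen A: dividing by 2 density bands per year: 668 / 2 = 334 years.
A: 2065.4 mm over 334 years gives 2065.4 / 334 ≈ 6.184 mm/year.
For B, 904.7 / 6.184 = 146.30 years; at 2 density bands per year that is 146.30 × 2 ≈ 293 density bands.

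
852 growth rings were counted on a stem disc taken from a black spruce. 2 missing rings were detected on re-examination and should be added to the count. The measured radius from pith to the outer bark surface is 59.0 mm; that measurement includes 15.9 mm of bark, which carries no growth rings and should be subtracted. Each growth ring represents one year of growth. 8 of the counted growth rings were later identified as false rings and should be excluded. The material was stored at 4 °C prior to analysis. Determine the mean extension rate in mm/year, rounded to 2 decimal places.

0.05 mm/year

True growth ring count = 852 − 8 + 2 = 846.
The growth record spans 59.0 − 15.9 = 43.1 mm.
Extension rate ≈ 43.1 / 846 = 0.05 mm/year.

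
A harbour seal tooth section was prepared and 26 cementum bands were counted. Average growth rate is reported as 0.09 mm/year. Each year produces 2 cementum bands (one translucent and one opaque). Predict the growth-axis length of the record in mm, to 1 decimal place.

26 cementum bands at 2 per year is 26 / 2 = 13 years.
Length ≈ 0.09 × 13 = 1.2 mm.

1.2 mm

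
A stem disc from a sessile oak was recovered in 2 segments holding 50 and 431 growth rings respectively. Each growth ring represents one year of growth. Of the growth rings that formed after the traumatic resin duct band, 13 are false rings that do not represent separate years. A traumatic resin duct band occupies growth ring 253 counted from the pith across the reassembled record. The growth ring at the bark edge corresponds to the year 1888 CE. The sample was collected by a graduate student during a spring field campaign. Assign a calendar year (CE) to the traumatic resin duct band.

Total growth rings = 50 + 431 = 481.
The traumatic resin duct band sits at growth ring 253 from the pith, so 481 − 253 = 228 growth rings formed after it.
228 − 13 false = 215 true growth rings after the traumatic resin duct band.
The growth ring at the bark edge is 1888 CE, so the traumatic resin duct band dates to 1888 − 215 = 1673 CE.

1673 CE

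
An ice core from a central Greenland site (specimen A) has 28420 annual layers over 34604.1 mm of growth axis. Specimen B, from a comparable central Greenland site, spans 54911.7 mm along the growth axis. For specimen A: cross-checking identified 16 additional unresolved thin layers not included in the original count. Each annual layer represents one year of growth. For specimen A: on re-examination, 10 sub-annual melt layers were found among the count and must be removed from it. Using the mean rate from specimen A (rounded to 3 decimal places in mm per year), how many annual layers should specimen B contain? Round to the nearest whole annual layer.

Specimen A: after corrections the count is 28420 − 10 + 16 = 28426 annual layers.
A: 34604.1 mm over 28426 years gives 34604.1 / 28426 ≈ 1.217 mm/yr.
B spans 54911.7 / 1.217 = 45120.54 years ≈ 45121 annual layers.

45121 annual layers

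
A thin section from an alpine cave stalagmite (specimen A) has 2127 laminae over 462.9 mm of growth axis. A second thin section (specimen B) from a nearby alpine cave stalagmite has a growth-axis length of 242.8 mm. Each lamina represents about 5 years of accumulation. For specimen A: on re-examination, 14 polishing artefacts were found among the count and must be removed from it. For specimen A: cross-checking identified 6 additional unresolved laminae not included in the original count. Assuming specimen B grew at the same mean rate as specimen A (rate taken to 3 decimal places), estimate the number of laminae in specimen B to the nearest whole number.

Specimen A: after corrections the count is 2127 − 14 + 6 = 2119 laminae.
Specimen A: 2119 laminae at 5 years each span 2119 × 5 = 10595 years.
A: Mean rate = 462.9 mm / 10595 years ≈ 0.044 mm/year.
For B, 242.8 / 0.044 = 5518.18 years; at 5 years per lamina that is 5518.18 / 5 ≈ 1104 laminae.

1104 laminae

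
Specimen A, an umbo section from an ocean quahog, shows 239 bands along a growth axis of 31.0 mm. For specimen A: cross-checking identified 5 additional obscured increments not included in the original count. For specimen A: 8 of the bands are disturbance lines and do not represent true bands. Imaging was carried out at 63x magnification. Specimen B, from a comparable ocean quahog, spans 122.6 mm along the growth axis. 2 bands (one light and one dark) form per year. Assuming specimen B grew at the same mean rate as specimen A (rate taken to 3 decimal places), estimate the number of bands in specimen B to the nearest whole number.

Specimen A: true band count = 239 − 8 + 5 = 236.
Specimen A: dividing by 2 bands per year: 236 / 2 = 118 years.
A: Extension rate ≈ 31.0 / 118 = 0.263 mm per year.
B spans 122.6 / 0.263 = 466.16 years; at 2 bands per year that is 466.16 × 2 ≈ 932 bands.

932 bands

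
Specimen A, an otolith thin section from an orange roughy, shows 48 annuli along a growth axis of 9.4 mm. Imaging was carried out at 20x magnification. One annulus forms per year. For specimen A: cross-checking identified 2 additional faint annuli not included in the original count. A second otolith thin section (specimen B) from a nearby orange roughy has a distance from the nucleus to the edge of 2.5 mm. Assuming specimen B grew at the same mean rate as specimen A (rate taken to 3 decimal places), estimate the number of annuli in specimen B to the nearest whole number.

13 annuli

Specimen A: true annulus count = 48 + 2 = 50.
A: Extension rate ≈ 9.4 / 50 = 0.188 mm per year.
B spans 2.5 / 0.188 = 13.30 years ≈ 13 annuli.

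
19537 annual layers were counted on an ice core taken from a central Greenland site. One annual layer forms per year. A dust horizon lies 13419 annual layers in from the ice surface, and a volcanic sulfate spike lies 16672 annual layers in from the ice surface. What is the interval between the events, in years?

3253 years

16672 − 13419 = 3253 annual layers lie between the two events.
That is 3253 years at one annual layer per year.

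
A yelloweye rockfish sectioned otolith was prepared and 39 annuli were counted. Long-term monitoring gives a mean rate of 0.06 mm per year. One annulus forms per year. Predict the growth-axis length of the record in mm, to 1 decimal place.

2.3 mm

39 years of growth are recorded.
Length ≈ 0.06 × 39 = 2.3 mm.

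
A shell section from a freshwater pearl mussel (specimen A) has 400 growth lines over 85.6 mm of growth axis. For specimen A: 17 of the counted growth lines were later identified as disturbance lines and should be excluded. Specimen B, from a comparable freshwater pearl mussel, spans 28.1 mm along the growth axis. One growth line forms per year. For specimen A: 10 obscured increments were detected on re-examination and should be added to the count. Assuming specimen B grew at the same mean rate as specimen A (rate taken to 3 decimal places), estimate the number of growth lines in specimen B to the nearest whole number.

Specimen A: correcting the raw count gives 400 − 17 + 10 = 393 true growth lines.
A: Mean rate = 85.6 mm / 393 years ≈ 0.218 mm/yr.
B spans 28.1 / 0.218 = 128.90 years ≈ 129 growth lines.

129 growth lines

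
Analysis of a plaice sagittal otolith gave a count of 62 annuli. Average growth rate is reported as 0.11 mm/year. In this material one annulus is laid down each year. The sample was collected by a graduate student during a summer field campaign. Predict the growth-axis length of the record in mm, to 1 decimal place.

6.8 mm

The record spans 62 years at 0.11 mm per year.
Predicted length = 0.11 mm/year × 62 years = 6.8 mm.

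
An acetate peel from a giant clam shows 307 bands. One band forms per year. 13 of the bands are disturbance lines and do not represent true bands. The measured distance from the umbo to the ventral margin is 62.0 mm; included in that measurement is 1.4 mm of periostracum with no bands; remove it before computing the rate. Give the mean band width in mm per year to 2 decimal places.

After corrections the count is 307 − 13 = 294 bands.
Removing the 1.4 mm offcut leaves 62.0 − 1.4 = 60.6 mm.
60.6 mm over 294 years gives 60.6 / 294 ≈ 0.21 mm per year.

0.21 mm per year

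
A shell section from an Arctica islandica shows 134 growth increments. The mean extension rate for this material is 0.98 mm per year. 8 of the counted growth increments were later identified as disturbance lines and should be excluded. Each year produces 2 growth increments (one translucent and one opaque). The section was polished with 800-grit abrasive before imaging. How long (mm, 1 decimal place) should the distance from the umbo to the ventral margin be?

Adjusted count: 134 − 8 = 126 growth increments.
With 2 growth increments per year, 126 / 2 = 63 years.
63 years at 0.98 mm/year gives 0.98 × 63 = 61.7 mm.

61.7 mm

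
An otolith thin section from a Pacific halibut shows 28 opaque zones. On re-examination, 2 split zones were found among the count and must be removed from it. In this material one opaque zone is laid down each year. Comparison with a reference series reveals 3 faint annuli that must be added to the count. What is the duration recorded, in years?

29 yr

After corrections the count is 28 − 2 + 3 = 29 opaque zones.
At one opaque zone per year, that is 29 years.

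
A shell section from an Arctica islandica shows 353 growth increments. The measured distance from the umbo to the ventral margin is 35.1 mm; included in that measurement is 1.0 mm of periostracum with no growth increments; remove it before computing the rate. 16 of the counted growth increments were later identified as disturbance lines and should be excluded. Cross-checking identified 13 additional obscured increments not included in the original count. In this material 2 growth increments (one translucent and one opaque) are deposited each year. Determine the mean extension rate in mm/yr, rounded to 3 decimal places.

0.195 mm/yr

Adjusted count: 353 − 16 + 13 = 350 growth increments.
Dividing by 2 growth increments per year: 350 / 2 = 175 years.
Net length = 35.1 − 1.0 = 34.1 mm.
Mean rate = 34.1 mm / 175 years ≈ 0.195 mm/yr.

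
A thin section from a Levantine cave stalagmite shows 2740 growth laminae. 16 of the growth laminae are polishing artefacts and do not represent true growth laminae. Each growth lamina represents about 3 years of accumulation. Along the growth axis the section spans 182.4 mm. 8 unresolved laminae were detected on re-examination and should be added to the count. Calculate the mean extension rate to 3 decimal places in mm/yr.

0.022 mm/yr

Adjusted count: 2740 − 16 + 8 = 2732 growth laminae.
At 3 years per growth lamina, 2732 × 3 = 8196 years.
Extension rate ≈ 182.4 / 8196 = 0.022 mm/yr.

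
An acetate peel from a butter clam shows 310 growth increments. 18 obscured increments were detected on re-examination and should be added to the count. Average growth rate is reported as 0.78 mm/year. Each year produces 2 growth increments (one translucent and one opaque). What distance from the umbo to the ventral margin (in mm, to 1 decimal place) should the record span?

127.9 mm

True growth increment count = 310 + 18 = 328.
With 2 growth increments per year, 328 / 2 = 164 years.
Predicted length = 0.78 mm/year × 164 years = 127.9 mm.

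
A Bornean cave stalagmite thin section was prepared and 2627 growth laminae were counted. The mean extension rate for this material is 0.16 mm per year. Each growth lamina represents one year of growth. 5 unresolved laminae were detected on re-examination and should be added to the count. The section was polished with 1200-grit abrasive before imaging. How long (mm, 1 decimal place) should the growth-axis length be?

True growth lamina count = 2627 + 5 = 2632.
2632 years at 0.16 mm/year gives 0.16 × 2632 = 421.1 mm.

421.1 mm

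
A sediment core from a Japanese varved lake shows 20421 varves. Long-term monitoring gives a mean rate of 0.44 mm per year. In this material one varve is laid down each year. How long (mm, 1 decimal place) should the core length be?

8985.2 mm

20421 years of growth are recorded.
20421 years at 0.44 mm/year gives 0.44 × 20421 = 8985.2 mm.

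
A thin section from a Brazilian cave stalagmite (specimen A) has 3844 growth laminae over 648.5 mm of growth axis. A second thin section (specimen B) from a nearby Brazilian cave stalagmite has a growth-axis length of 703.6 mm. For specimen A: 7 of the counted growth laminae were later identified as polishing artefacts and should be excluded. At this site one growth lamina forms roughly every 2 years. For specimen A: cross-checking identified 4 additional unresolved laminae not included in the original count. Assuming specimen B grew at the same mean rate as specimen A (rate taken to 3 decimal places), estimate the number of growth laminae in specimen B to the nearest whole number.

Specimen A: after corrections the count is 3844 − 7 + 4 = 3841 growth laminae.
Specimen A: 3841 growth laminae at 2 years each span 3841 × 2 = 7682 years.
A: 648.5 mm over 7682 years gives 648.5 / 7682 ≈ 0.084 mm/year.
Specimen B: 703.6 mm / 0.084 mm per year = 8376.19 years; at 2 years per growth lamina that is 8376.19 / 2 ≈ 4188 growth laminae.

4188 growth laminae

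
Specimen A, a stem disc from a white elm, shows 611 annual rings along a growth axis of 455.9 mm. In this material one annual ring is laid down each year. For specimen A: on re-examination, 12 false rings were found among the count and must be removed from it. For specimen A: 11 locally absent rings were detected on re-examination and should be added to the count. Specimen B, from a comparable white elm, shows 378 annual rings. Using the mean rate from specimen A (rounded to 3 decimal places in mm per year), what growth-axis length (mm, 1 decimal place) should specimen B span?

Specimen A: after corrections the count is 611 − 12 + 11 = 610 annual rings.
A: 455.9 mm over 610 years gives 455.9 / 610 ≈ 0.747 mm per year.
Length of B = 0.747 × 378 = 282.4 mm.

282.4 mm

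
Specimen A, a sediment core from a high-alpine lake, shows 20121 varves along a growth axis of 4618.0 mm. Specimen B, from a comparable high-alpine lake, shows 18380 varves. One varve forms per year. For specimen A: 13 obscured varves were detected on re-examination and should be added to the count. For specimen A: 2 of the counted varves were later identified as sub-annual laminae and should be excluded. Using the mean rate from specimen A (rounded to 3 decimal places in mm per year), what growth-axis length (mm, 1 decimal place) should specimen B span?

4209.0 mm

Specimen A: correcting the raw count gives 20121 − 2 + 13 = 20132 true varves.
A: Mean rate = 4618.0 mm / 20132 years ≈ 0.229 mm per year.
For B, 0.229 mm/year × 18380 years = 4209.0 mm.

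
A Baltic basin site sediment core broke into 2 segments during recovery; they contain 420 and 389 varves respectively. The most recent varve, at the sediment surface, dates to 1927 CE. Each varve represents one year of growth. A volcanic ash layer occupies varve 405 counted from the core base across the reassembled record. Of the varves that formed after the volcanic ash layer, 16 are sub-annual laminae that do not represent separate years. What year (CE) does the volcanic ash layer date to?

Total varves = 420 + 389 = 809.
The volcanic ash layer sits at varve 405 from the core base, so 809 − 405 = 404 varves formed after it.
Removing the 16 false varves leaves 404 − 16 = 388 true varves beyond the volcanic ash layer.
1927 − 388 = 1539 CE.

1539 CE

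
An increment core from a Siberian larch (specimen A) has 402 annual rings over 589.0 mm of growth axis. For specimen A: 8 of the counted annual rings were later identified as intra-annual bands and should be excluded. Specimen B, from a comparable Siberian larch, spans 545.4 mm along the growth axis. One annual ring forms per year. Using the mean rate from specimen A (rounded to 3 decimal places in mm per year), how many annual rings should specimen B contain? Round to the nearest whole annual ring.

365 annual rings

Specimen A: true annual ring count = 402 − 8 = 394.
A: Mean rate = 589.0 mm / 394 years ≈ 1.495 mm per year.
Specimen B: 545.4 mm / 1.495 mm per year = 364.82 years ≈ 365 annual rings.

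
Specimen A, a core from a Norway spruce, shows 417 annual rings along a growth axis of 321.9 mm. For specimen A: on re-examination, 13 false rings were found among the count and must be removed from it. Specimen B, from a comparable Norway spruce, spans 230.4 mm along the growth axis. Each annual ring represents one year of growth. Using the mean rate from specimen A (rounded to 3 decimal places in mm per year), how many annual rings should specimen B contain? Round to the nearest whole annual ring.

289 annual rings

Specimen A: correcting the raw count gives 417 − 13 = 404 true annual rings.
A: Extension rate ≈ 321.9 / 404 = 0.797 mm/yr.
Specimen B: 230.4 mm / 0.797 mm per year = 289.08 years ≈ 289 annual rings.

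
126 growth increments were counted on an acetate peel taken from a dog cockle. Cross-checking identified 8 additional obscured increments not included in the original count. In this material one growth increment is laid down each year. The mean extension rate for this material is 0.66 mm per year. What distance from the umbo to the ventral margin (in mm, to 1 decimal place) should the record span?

Adjusted count: 126 + 8 = 134 growth increments.
Length ≈ 0.66 × 134 = 88.4 mm.

88.4 mm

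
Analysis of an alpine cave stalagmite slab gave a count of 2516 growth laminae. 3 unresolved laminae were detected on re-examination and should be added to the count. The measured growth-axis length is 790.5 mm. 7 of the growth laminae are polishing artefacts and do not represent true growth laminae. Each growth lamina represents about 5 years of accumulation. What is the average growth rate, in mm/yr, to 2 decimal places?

0.06 mm/yr

After corrections the count is 2516 − 7 + 3 = 2512 growth laminae.
2512 growth laminae at 5 years each span 2512 × 5 = 12560 years.
Extension rate ≈ 790.5 / 12560 = 0.06 mm/yr.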